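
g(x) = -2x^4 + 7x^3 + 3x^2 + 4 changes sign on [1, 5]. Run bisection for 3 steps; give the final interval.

[3.5, 4]

g(3) = 58 > 0, so the root lies in [3, 5]
g(4) = -12 < 0, so the root lies in [3, 4]
g(3.5) = 40.75 > 0, so the root lies in [3.5, 4]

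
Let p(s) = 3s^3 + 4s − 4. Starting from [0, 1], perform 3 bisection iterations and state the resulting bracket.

midpoint 0.5: p = -1.625 < 0 → [0.5, 1]
midpoint 0.75: p = 0.265625 > 0 → [0.5, 0.75]
midpoint 0.625: p = -0.767578 < 0 → [0.625, 0.75]

[0.625, 0.75]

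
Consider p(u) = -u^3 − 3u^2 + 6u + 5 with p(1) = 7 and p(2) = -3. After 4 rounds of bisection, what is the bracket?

m = 1.5, p(m) = 3.875 (+); new bracket [1.5, 2]
m = 1.75, p(m) = 0.953125 (+); new bracket [1.75, 2]
m = 1.875, p(m) = -0.888672 (−); new bracket [1.75, 1.875]
m = 1.8125, p(m) = 0.0652 (+); new bracket [1.8125, 1.875]

[1.8125, 1.875]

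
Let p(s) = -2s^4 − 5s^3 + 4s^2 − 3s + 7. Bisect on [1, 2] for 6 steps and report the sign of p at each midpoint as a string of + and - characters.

s = 1.5 gives p = -15.5, negative; keep [1, 1.5]
s = 1.25 gives p = -5.148438, negative; keep [1, 1.25]
s = 1.125 gives p = -1.635254, negative; keep [1, 1.125]
s = 1.0625 gives p = -0.218, negative; keep [1, 1.0625]
s = 1.03125 gives p = 0.4146, positive; keep [1.03125, 1.0625]
s = 1.046875 gives p = 0.1044, positive; keep [1.046875, 1.0625]

----++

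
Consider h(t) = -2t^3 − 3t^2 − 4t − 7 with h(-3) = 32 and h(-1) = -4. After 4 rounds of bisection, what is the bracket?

t = -2 gives h = 5, positive; keep [-2, -1]
t = -1.5 gives h = -1, negative; keep [-2, -1.5]
t = -1.75 gives h = 1.53125, positive; keep [-1.75, -1.5]
t = -1.625 gives h = 0.1602, positive; keep [-1.625, -1.5]

[-1.625, -1.5]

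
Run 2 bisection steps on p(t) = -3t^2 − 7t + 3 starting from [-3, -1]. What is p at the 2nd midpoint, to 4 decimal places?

p(-2) = 5 > 0, so the root lies in [-3, -2]
p(-2.5) = 1.75 > 0, so the root lies in [-3, -2.5]

1.7500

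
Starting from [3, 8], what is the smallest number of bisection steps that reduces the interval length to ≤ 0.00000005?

27

Width after n steps is 5/2^n. Need 2^n ≥ 5/0.00000005 = 100000000.
2^26 = 67108864 < 100000000 ≤ 2^27 = 134217728, so n = 27.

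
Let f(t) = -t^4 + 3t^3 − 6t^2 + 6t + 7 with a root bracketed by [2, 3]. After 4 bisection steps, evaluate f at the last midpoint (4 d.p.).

midpoint 2.5: f = -7.6875 < 0 → [2, 2.5]
midpoint 2.25: f = -1.332031 < 0 → [2, 2.25]
midpoint 2.125: f = 1.05249 > 0 → [2.125, 2.25]
midpoint 2.1875: f = -0.0811 < 0 → [2.125, 2.1875]

-0.0811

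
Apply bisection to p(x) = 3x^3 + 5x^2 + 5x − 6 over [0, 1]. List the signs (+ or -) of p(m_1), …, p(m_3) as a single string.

midpoint 0.5: p = -1.875 < 0 → [0.5, 1]
midpoint 0.75: p = 1.828125 > 0 → [0.5, 0.75]
midpoint 0.625: p = -0.189453 < 0 → [0.625, 0.75]

-+-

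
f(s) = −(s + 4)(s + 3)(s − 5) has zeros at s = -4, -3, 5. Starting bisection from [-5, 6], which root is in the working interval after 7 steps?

f(0.5) = 70.875 > 0, so the root lies in [0.5, 6]
f(3.25) = 79.296875 > 0, so the root lies in [3.25, 6]
f(4.625) = 24.662109 > 0, so the root lies in [4.625, 6]
f(5.3125) = -24.1907 < 0, so the root lies in [4.625, 5.3125]
f(4.96875) = 2.2334 > 0, so the root lies in [4.96875, 5.3125]
f(5.140625) = -10.464 < 0, so the root lies in [4.96875, 5.140625]
f(5.0546875) = -3.9885 < 0, so the root lies in [4.96875, 5.0546875]

5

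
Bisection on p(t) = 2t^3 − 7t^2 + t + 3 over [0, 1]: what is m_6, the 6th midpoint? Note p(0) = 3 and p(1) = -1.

p(0.5) = 2 > 0, so the root lies in [0.5, 1]
p(0.75) = 0.65625 > 0, so the root lies in [0.75, 1]
p(0.875) = -0.144531 < 0, so the root lies in [0.75, 0.875]
p(0.8125) = 0.2642 > 0, so the root lies in [0.8125, 0.875]
p(0.84375) = 0.0617 > 0, so the root lies in [0.84375, 0.875]
p(0.859375) = -0.041 < 0, so the root lies in [0.84375, 0.859375]

0.859375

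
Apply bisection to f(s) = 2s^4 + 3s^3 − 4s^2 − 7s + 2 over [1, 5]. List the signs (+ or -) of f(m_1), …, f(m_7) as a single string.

+++--++

s = 3 gives f = 188, positive; keep [1, 3]
s = 2 gives f = 28, positive; keep [1, 2]
s = 1.5 gives f = 2.75, positive; keep [1, 1.5]
s = 1.25 gives f = -2.2578, negative; keep [1.25, 1.5]
s = 1.375 gives f = -0.2397, negative; keep [1.375, 1.5]
s = 1.4375 gives f = 1.1233, positive; keep [1.375, 1.4375]
s = 1.40625 gives f = 0.4102, positive; keep [1.375, 1.40625]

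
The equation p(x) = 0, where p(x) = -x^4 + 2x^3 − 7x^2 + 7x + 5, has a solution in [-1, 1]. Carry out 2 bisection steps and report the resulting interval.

[-0.5, 0]

m = 0, p(m) = 5 (+); new bracket [-1, 0]
m = -0.5, p(m) = -0.5625 (−); new bracket [-0.5, 0]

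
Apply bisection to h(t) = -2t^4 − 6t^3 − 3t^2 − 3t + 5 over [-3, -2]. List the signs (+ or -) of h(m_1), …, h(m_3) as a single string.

++-

h(-2.5) = 9.375 > 0, so the root lies in [-3, -2.5]
h(-2.75) = 0.960938 > 0, so the root lies in [-3, -2.75]
h(-2.875) = -5.230957 < 0, so the root lies in [-2.875, -2.75]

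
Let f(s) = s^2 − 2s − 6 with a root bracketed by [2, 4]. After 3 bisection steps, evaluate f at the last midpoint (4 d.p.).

m = 3, f(m) = -3 (−); new bracket [3, 4]
m = 3.5, f(m) = -0.75 (−); new bracket [3.5, 4]
m = 3.75, f(m) = 0.5625 (+); new bracket [3.5, 3.75]

0.5625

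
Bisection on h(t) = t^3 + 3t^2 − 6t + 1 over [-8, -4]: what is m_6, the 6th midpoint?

h(-6) = -71 < 0, so the root lies in [-6, -4]
h(-5) = -19 < 0, so the root lies in [-5, -4]
h(-4.5) = -2.375 < 0, so the root lies in [-4.5, -4]
h(-4.25) = 3.9219 > 0, so the root lies in [-4.5, -4.25]
h(-4.375) = 0.9316 > 0, so the root lies in [-4.5, -4.375]
h(-4.4375) = -0.6814 < 0, so the root lies in [-4.4375, -4.375]

-4.4375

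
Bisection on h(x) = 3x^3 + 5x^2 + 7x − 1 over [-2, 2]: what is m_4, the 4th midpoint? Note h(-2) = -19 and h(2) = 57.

m = 0, h(m) = -1 (−); new bracket [0, 2]
m = 1, h(m) = 14 (+); new bracket [0, 1]
m = 0.5, h(m) = 4.125 (+); new bracket [0, 0.5]
m = 0.25, h(m) = 1.1094 (+); new bracket [0, 0.25]

0.25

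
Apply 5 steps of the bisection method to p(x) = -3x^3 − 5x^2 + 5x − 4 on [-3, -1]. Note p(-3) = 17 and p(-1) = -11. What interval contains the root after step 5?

[-2.5625, -2.5]

midpoint -2: p = -10 < 0 → [-3, -2]
midpoint -2.5: p = -0.875 < 0 → [-3, -2.5]
midpoint -2.75: p = 6.828125 > 0 → [-2.75, -2.5]
midpoint -2.625: p = 2.6855 > 0 → [-2.625, -2.5]
midpoint -2.5625: p = 0.8347 > 0 → [-2.5625, -2.5]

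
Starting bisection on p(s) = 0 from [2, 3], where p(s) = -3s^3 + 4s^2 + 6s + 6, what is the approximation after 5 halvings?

2.46875

midpoint 2.5: p = -0.875 < 0 → [2, 2.5]
midpoint 2.25: p = 5.578125 > 0 → [2.25, 2.5]
midpoint 2.375: p = 2.623047 > 0 → [2.375, 2.5]
midpoint 2.4375: p = 0.9441 > 0 → [2.4375, 2.5]
midpoint 2.46875: p = 0.0523 > 0 → [2.46875, 2.5]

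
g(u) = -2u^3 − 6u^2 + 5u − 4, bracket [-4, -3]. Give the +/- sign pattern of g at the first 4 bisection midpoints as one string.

u = -3.5 gives g = -9.25, negative; keep [-4, -3.5]
u = -3.75 gives g = -1.65625, negative; keep [-4, -3.75]
u = -3.875 gives g = 2.902344, positive; keep [-3.875, -3.75]
u = -3.8125 gives g = 0.5571, positive; keep [-3.8125, -3.75]

--++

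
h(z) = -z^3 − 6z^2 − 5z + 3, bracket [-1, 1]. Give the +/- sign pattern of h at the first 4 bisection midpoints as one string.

m = 0, h(m) = 3 (+); new bracket [0, 1]
m = 0.5, h(m) = -1.125 (−); new bracket [0, 0.5]
m = 0.25, h(m) = 1.359375 (+); new bracket [0.25, 0.5]
m = 0.375, h(m) = 0.2285 (+); new bracket [0.375, 0.5]

+-++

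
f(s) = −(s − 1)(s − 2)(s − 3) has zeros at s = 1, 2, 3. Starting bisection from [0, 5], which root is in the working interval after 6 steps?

m = 2.5, f(m) = 0.375 (+); new bracket [2.5, 5]
m = 3.75, f(m) = -3.609375 (−); new bracket [2.5, 3.75]
m = 3.125, f(m) = -0.298828 (−); new bracket [2.5, 3.125]
m = 2.8125, f(m) = 0.2761 (+); new bracket [2.8125, 3.125]
m = 2.96875, f(m) = 0.0596 (+); new bracket [2.96875, 3.125]
m = 3.046875, f(m) = -0.1004 (−); new bracket [2.96875, 3.046875]

3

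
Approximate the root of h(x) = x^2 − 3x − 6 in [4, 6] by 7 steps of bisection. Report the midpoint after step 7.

midpoint 5: h = 4 > 0 → [4, 5]
midpoint 4.5: h = 0.75 > 0 → [4, 4.5]
midpoint 4.25: h = -0.6875 < 0 → [4.25, 4.5]
midpoint 4.375: h = 0.0156 > 0 → [4.25, 4.375]
midpoint 4.3125: h = -0.3398 < 0 → [4.3125, 4.375]
midpoint 4.34375: h = -0.1631 < 0 → [4.34375, 4.375]
midpoint 4.359375: h = -0.074 < 0 → [4.359375, 4.375]

4.359375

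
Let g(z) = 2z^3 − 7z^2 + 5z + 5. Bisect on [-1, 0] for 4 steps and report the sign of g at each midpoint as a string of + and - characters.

m = -0.5, g(m) = 0.5 (+); new bracket [-1, -0.5]
m = -0.75, g(m) = -3.53125 (−); new bracket [-0.75, -0.5]
m = -0.625, g(m) = -1.347656 (−); new bracket [-0.625, -0.5]
m = -0.5625, g(m) = -0.3833 (−); new bracket [-0.5625, -0.5]

+---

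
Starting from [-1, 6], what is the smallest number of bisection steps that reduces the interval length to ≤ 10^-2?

Width after n steps is 7/2^n. Need 2^n ≥ 7/10^-2 = 700.
2^9 = 512 < 700 ≤ 2^10 = 1024, so n = 10.

10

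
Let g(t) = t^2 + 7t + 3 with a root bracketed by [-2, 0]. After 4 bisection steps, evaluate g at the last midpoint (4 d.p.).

g(-1) = -3 < 0, so the root lies in [-1, 0]
g(-0.5) = -0.25 < 0, so the root lies in [-0.5, 0]
g(-0.25) = 1.3125 > 0, so the root lies in [-0.5, -0.25]
g(-0.375) = 0.5156 > 0, so the root lies in [-0.5, -0.375]

0.5156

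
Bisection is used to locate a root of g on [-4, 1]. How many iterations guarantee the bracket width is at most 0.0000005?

24

Width after n steps is 5/2^n. Need 2^n ≥ 5/0.0000005 = 10000000.
2^23 = 8388608 < 10000000 ≤ 2^24 = 16777216, so n = 24.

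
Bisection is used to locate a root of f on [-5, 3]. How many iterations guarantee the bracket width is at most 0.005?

Width after n steps is 8/2^n. Need 2^n ≥ 8/0.005 = 1600.
2^10 = 1024 < 1600 ≤ 2^11 = 2048, so n = 11.

11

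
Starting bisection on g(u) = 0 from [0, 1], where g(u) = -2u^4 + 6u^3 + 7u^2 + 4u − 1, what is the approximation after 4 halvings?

0.1875

u = 0.5 gives g = 3.375, positive; keep [0, 0.5]
u = 0.25 gives g = 0.523438, positive; keep [0, 0.25]
u = 0.125 gives g = -0.379395, negative; keep [0.125, 0.25]
u = 0.1875 gives g = 0.0332, positive; keep [0.125, 0.1875]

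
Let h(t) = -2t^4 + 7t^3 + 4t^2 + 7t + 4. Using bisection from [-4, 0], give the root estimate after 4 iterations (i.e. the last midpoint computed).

midpoint -2: h = -82 < 0 → [-2, 0]
midpoint -1: h = -8 < 0 → [-1, 0]
midpoint -0.5: h = 0.5 > 0 → [-1, -0.5]
midpoint -0.75: h = -2.5859 < 0 → [-0.75, -0.5]

-0.75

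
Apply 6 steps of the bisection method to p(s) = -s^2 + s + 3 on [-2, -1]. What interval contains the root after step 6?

[-1.3125, -1.296875]

p(-1.5) = -0.75 < 0, so the root lies in [-1.5, -1]
p(-1.25) = 0.1875 > 0, so the root lies in [-1.5, -1.25]
p(-1.375) = -0.265625 < 0, so the root lies in [-1.375, -1.25]
p(-1.3125) = -0.0352 < 0, so the root lies in [-1.3125, -1.25]
p(-1.28125) = 0.0771 > 0, so the root lies in [-1.3125, -1.28125]
p(-1.296875) = 0.0212 > 0, so the root lies in [-1.3125, -1.296875]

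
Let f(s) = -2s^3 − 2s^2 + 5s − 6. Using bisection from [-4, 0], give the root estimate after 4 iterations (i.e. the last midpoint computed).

-2.25

m = -2, f(m) = -8 (−); new bracket [-4, -2]
m = -3, f(m) = 15 (+); new bracket [-3, -2]
m = -2.5, f(m) = 0.25 (+); new bracket [-2.5, -2]
m = -2.25, f(m) = -4.5938 (−); new bracket [-2.5, -2.25]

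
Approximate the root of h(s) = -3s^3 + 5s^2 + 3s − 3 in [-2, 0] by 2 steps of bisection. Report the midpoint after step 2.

-0.5

m = -1, h(m) = 2 (+); new bracket [-1, 0]
m = -0.5, h(m) = -2.875 (−); new bracket [-1, -0.5]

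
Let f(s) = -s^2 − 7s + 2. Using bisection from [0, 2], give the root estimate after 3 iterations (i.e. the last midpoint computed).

0.25

midpoint 1: f = -6 < 0 → [0, 1]
midpoint 0.5: f = -1.75 < 0 → [0, 0.5]
midpoint 0.25: f = 0.1875 > 0 → [0.25, 0.5]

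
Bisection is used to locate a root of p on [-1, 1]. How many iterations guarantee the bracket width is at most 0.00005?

16

Width after n steps is 2/2^n. Need 2^n ≥ 2/0.00005 = 40000.
2^15 = 32768 < 40000 ≤ 2^16 = 65536, so n = 16.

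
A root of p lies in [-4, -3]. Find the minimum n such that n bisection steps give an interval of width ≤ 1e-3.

10

Width after n steps is 1/2^n. Need 2^n ≥ 1/1e-3 = 1000.
2^9 = 512 < 1000 ≤ 2^10 = 1024, so n = 10.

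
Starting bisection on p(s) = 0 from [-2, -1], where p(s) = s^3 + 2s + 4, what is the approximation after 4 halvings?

p(-1.5) = -2.375 < 0, so the root lies in [-1.5, -1]
p(-1.25) = -0.453125 < 0, so the root lies in [-1.25, -1]
p(-1.125) = 0.326172 > 0, so the root lies in [-1.25, -1.125]
p(-1.1875) = -0.0496 < 0, so the root lies in [-1.1875, -1.125]

-1.1875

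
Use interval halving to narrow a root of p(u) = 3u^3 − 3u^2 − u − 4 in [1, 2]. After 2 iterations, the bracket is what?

midpoint 1.5: p = -2.125 < 0 → [1.5, 2]
midpoint 1.75: p = 1.140625 > 0 → [1.5, 1.75]

[1.5, 1.75]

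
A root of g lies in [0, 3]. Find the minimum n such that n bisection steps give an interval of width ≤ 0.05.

6

Width after n steps is 3/2^n. Need 2^n ≥ 3/0.05 = 60.
2^5 = 32 < 60 ≤ 2^6 = 64, so n = 6.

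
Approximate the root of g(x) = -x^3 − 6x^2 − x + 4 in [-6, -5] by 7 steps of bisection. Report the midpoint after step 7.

-5.6953125

m = -5.5, g(m) = -5.625 (−); new bracket [-6, -5.5]
m = -5.75, g(m) = 1.484375 (+); new bracket [-5.75, -5.5]
m = -5.625, g(m) = -2.240234 (−); new bracket [-5.75, -5.625]
m = -5.6875, g(m) = -0.4211 (−); new bracket [-5.75, -5.6875]
m = -5.71875, g(m) = 0.5207 (+); new bracket [-5.71875, -5.6875]
m = -5.703125, g(m) = 0.0471 (+); new bracket [-5.703125, -5.6875]
m = -5.6953125, g(m) = -0.1877 (−); new bracket [-5.703125, -5.6953125]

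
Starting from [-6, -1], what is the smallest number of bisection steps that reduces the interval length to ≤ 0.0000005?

24

Width after n steps is 5/2^n. Need 2^n ≥ 5/0.0000005 = 10000000.
2^23 = 8388608 < 10000000 ≤ 2^24 = 16777216, so n = 24.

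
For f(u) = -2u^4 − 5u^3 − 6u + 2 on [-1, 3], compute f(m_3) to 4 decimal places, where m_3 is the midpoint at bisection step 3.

-1.7500

u = 1 gives f = -11, negative; keep [-1, 1]
u = 0 gives f = 2, positive; keep [0, 1]
u = 0.5 gives f = -1.75, negative; keep [0, 0.5]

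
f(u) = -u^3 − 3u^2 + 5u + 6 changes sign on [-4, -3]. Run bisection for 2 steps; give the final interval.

u = -3.5 gives f = -5.375, negative; keep [-4, -3.5]
u = -3.75 gives f = -2.203125, negative; keep [-4, -3.75]

[-4, -3.75]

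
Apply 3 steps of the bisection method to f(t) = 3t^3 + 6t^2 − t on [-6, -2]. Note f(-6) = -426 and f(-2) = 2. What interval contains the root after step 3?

[-2.5, -2]

m = -4, f(m) = -92 (−); new bracket [-4, -2]
m = -3, f(m) = -24 (−); new bracket [-3, -2]
m = -2.5, f(m) = -6.875 (−); new bracket [-2.5, -2]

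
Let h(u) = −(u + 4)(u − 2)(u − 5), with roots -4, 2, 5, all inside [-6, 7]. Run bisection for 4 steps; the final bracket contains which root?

u = 0.5 gives h = -30.375, negative; keep [-6, 0.5]
u = -2.75 gives h = -46.015625, negative; keep [-6, -2.75]
u = -4.375 gives h = 22.412109, positive; keep [-4.375, -2.75]
u = -3.5625 gives h = -20.8376, negative; keep [-4.375, -3.5625]

-4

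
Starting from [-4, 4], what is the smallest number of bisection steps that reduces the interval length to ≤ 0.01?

Width after n steps is 8/2^n. Need 2^n ≥ 8/0.01 = 800.
2^9 = 512 < 800 ≤ 2^10 = 1024, so n = 10.

10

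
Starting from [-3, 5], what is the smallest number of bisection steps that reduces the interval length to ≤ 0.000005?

21

Width after n steps is 8/2^n. Need 2^n ≥ 8/0.000005 = 1600000.
2^20 = 1048576 < 1600000 ≤ 2^21 = 2097152, so n = 21.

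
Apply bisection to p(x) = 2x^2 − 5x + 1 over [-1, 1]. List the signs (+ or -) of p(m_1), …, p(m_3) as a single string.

+--

m = 0, p(m) = 1 (+); new bracket [0, 1]
m = 0.5, p(m) = -1 (−); new bracket [0, 0.5]
m = 0.25, p(m) = -0.125 (−); new bracket [0, 0.25]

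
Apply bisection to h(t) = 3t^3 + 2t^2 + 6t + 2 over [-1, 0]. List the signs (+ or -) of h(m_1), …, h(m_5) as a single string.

-+-++

h(-0.5) = -0.875 < 0, so the root lies in [-0.5, 0]
h(-0.25) = 0.578125 > 0, so the root lies in [-0.5, -0.25]
h(-0.375) = -0.126953 < 0, so the root lies in [-0.375, -0.25]
h(-0.3125) = 0.2288 > 0, so the root lies in [-0.375, -0.3125]
h(-0.34375) = 0.052 > 0, so the root lies in [-0.375, -0.34375]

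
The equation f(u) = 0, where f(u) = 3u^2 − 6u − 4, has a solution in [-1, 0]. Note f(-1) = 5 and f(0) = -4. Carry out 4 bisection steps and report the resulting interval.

m = -0.5, f(m) = -0.25 (−); new bracket [-1, -0.5]
m = -0.75, f(m) = 2.1875 (+); new bracket [-0.75, -0.5]
m = -0.625, f(m) = 0.921875 (+); new bracket [-0.625, -0.5]
m = -0.5625, f(m) = 0.3242 (+); new bracket [-0.5625, -0.5]

[-0.5625, -0.5]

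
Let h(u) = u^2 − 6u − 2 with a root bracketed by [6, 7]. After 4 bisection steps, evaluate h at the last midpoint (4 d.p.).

u = 6.5 gives h = 1.25, positive; keep [6, 6.5]
u = 6.25 gives h = -0.4375, negative; keep [6.25, 6.5]
u = 6.375 gives h = 0.390625, positive; keep [6.25, 6.375]
u = 6.3125 gives h = -0.0273, negative; keep [6.3125, 6.375]

-0.0273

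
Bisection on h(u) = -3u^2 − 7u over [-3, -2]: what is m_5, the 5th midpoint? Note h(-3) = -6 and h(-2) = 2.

m = -2.5, h(m) = -1.25 (−); new bracket [-2.5, -2]
m = -2.25, h(m) = 0.5625 (+); new bracket [-2.5, -2.25]
m = -2.375, h(m) = -0.296875 (−); new bracket [-2.375, -2.25]
m = -2.3125, h(m) = 0.1445 (+); new bracket [-2.375, -2.3125]
m = -2.34375, h(m) = -0.0732 (−); new bracket [-2.34375, -2.3125]

-2.34375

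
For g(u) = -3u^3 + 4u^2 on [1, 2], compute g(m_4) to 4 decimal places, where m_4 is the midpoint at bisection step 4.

0.1077

g(1.5) = -1.125 < 0, so the root lies in [1, 1.5]
g(1.25) = 0.390625 > 0, so the root lies in [1.25, 1.5]
g(1.375) = -0.236328 < 0, so the root lies in [1.25, 1.375]
g(1.3125) = 0.1077 > 0, so the root lies in [1.3125, 1.375]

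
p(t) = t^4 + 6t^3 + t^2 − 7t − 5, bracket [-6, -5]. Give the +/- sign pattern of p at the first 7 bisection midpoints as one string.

-+-++++

p(-5.5) = -19.4375 < 0, so the root lies in [-6, -5.5]
p(-5.75) = 20.785156 > 0, so the root lies in [-5.75, -5.5]
p(-5.625) = -0.726318 < 0, so the root lies in [-5.75, -5.625]
p(-5.6875) = 9.6673 > 0, so the root lies in [-5.6875, -5.625]
p(-5.65625) = 4.3815 > 0, so the root lies in [-5.65625, -5.625]
p(-5.640625) = 1.8055 > 0, so the root lies in [-5.640625, -5.625]
p(-5.6328125) = 0.5341 > 0, so the root lies in [-5.6328125, -5.625]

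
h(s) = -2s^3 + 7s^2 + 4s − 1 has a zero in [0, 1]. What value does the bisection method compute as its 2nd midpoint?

m = 0.5, h(m) = 2.5 (+); new bracket [0, 0.5]
m = 0.25, h(m) = 0.40625 (+); new bracket [0, 0.25]

0.25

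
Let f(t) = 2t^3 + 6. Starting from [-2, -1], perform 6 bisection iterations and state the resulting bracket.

t = -1.5 gives f = -0.75, negative; keep [-1.5, -1]
t = -1.25 gives f = 2.09375, positive; keep [-1.5, -1.25]
t = -1.375 gives f = 0.800781, positive; keep [-1.5, -1.375]
t = -1.4375 gives f = 0.0591, positive; keep [-1.5, -1.4375]
t = -1.46875 gives f = -0.3369, negative; keep [-1.46875, -1.4375]
t = -1.453125 gives f = -0.1368, negative; keep [-1.453125, -1.4375]

[-1.453125, -1.4375]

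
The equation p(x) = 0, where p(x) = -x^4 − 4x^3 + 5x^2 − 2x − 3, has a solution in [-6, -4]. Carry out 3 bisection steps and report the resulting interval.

[-5.25, -5]

p(-5) = 7 > 0, so the root lies in [-6, -5]
p(-5.5) = -90.3125 < 0, so the root lies in [-5.5, -5]
p(-5.25) = -35.566406 < 0, so the root lies in [-5.25, -5]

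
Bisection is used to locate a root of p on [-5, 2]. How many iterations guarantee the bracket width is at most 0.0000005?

Width after n steps is 7/2^n. Need 2^n ≥ 7/0.0000005 = 14000000.
2^23 = 8388608 < 14000000 ≤ 2^24 = 16777216, so n = 24.

24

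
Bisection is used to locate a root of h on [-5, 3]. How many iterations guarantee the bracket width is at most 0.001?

Width after n steps is 8/2^n. Need 2^n ≥ 8/0.001 = 8000.
2^12 = 4096 < 8000 ≤ 2^13 = 8192, so n = 13.

13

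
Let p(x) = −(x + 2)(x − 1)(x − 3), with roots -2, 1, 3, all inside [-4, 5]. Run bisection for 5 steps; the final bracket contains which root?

-2

midpoint 0.5: p = -3.125 < 0 → [-4, 0.5]
midpoint -1.75: p = -3.265625 < 0 → [-4, -1.75]
midpoint -2.875: p = 19.919922 > 0 → [-2.875, -1.75]
midpoint -2.3125: p = 5.4993 > 0 → [-2.3125, -1.75]
midpoint -2.03125: p = 0.4766 > 0 → [-2.03125, -1.75]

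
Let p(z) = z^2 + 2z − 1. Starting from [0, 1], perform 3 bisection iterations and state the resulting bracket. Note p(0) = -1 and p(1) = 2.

z = 0.5 gives p = 0.25, positive; keep [0, 0.5]
z = 0.25 gives p = -0.4375, negative; keep [0.25, 0.5]
z = 0.375 gives p = -0.109375, negative; keep [0.375, 0.5]

[0.375, 0.5]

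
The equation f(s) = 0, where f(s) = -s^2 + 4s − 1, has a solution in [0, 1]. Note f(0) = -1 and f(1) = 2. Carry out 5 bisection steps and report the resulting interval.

[0.25, 0.28125]

m = 0.5, f(m) = 0.75 (+); new bracket [0, 0.5]
m = 0.25, f(m) = -0.0625 (−); new bracket [0.25, 0.5]
m = 0.375, f(m) = 0.359375 (+); new bracket [0.25, 0.375]
m = 0.3125, f(m) = 0.1523 (+); new bracket [0.25, 0.3125]
m = 0.28125, f(m) = 0.0459 (+); new bracket [0.25, 0.28125]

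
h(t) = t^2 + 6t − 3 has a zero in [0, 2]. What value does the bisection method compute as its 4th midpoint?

0.375

h(1) = 4 > 0, so the root lies in [0, 1]
h(0.5) = 0.25 > 0, so the root lies in [0, 0.5]
h(0.25) = -1.4375 < 0, so the root lies in [0.25, 0.5]
h(0.375) = -0.6094 < 0, so the root lies in [0.375, 0.5]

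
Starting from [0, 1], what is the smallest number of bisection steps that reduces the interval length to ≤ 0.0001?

Width after n steps is 1/2^n. Need 2^n ≥ 1/0.0001 = 10000.
2^13 = 8192 < 10000 ≤ 2^14 = 16384, so n = 14.

14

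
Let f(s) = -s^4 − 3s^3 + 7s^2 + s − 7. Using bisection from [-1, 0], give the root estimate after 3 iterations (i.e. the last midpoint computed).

f(-0.5) = -5.4375 < 0, so the root lies in [-1, -0.5]
f(-0.75) = -2.863281 < 0, so the root lies in [-1, -0.75]
f(-0.875) = -1.092041 < 0, so the root lies in [-1, -0.875]

-0.875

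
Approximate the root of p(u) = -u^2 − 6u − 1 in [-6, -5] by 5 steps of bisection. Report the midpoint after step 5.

-5.84375

m = -5.5, p(m) = 1.75 (+); new bracket [-6, -5.5]
m = -5.75, p(m) = 0.4375 (+); new bracket [-6, -5.75]
m = -5.875, p(m) = -0.265625 (−); new bracket [-5.875, -5.75]
m = -5.8125, p(m) = 0.0898 (+); new bracket [-5.875, -5.8125]
m = -5.84375, p(m) = -0.0869 (−); new bracket [-5.84375, -5.8125]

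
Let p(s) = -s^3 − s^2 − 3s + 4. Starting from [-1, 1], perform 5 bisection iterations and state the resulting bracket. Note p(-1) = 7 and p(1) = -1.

[0.8125, 0.875]

p(0) = 4 > 0, so the root lies in [0, 1]
p(0.5) = 2.125 > 0, so the root lies in [0.5, 1]
p(0.75) = 0.765625 > 0, so the root lies in [0.75, 1]
p(0.875) = -0.0605 < 0, so the root lies in [0.75, 0.875]
p(0.8125) = 0.366 > 0, so the root lies in [0.8125, 0.875]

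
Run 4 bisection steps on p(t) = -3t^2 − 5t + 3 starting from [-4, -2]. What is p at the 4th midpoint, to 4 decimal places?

0.0781

m = -3, p(m) = -9 (−); new bracket [-3, -2]
m = -2.5, p(m) = -3.25 (−); new bracket [-2.5, -2]
m = -2.25, p(m) = -0.9375 (−); new bracket [-2.25, -2]
m = -2.125, p(m) = 0.0781 (+); new bracket [-2.25, -2.125]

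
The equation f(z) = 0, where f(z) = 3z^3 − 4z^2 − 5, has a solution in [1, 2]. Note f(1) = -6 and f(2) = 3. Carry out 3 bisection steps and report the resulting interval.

f(1.5) = -3.875 < 0, so the root lies in [1.5, 2]
f(1.75) = -1.171875 < 0, so the root lies in [1.75, 2]
f(1.875) = 0.712891 > 0, so the root lies in [1.75, 1.875]

[1.75, 1.875]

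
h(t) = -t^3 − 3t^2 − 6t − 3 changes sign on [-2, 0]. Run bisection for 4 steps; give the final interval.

[-0.75, -0.625]

t = -1 gives h = 1, positive; keep [-1, 0]
t = -0.5 gives h = -0.625, negative; keep [-1, -0.5]
t = -0.75 gives h = 0.234375, positive; keep [-0.75, -0.5]
t = -0.625 gives h = -0.1777, negative; keep [-0.75, -0.625]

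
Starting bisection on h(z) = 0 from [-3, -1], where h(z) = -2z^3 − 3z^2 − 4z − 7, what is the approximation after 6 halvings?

m = -2, h(m) = 5 (+); new bracket [-2, -1]
m = -1.5, h(m) = -1 (−); new bracket [-2, -1.5]
m = -1.75, h(m) = 1.53125 (+); new bracket [-1.75, -1.5]
m = -1.625, h(m) = 0.1602 (+); new bracket [-1.625, -1.5]
m = -1.5625, h(m) = -0.4448 (−); new bracket [-1.625, -1.5625]
m = -1.59375, h(m) = -0.1487 (−); new bracket [-1.625, -1.59375]

-1.59375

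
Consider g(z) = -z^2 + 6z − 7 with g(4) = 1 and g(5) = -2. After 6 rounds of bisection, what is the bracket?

[4.40625, 4.421875]

midpoint 4.5: g = -0.25 < 0 → [4, 4.5]
midpoint 4.25: g = 0.4375 > 0 → [4.25, 4.5]
midpoint 4.375: g = 0.109375 > 0 → [4.375, 4.5]
midpoint 4.4375: g = -0.0664 < 0 → [4.375, 4.4375]
midpoint 4.40625: g = 0.0225 > 0 → [4.40625, 4.4375]
midpoint 4.421875: g = -0.0217 < 0 → [4.40625, 4.421875]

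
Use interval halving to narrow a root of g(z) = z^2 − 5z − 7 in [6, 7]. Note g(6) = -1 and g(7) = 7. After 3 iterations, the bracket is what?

[6.125, 6.25]

g(6.5) = 2.75 > 0, so the root lies in [6, 6.5]
g(6.25) = 0.8125 > 0, so the root lies in [6, 6.25]
g(6.125) = -0.109375 < 0, so the root lies in [6.125, 6.25]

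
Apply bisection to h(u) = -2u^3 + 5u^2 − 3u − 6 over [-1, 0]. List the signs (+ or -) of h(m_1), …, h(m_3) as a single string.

--+

h(-0.5) = -3 < 0, so the root lies in [-1, -0.5]
h(-0.75) = -0.09375 < 0, so the root lies in [-1, -0.75]
h(-0.875) = 1.792969 > 0, so the root lies in [-0.875, -0.75]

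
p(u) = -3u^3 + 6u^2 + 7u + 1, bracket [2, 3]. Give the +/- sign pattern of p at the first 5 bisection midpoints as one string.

++-++

midpoint 2.5: p = 9.125 > 0 → [2.5, 3]
midpoint 2.75: p = 3.234375 > 0 → [2.75, 3]
midpoint 2.875: p = -0.572266 < 0 → [2.75, 2.875]
midpoint 2.8125: p = 1.4065 > 0 → [2.8125, 2.875]
midpoint 2.84375: p = 0.4362 > 0 → [2.84375, 2.875]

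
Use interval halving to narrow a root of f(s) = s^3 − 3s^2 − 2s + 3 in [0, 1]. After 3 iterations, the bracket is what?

f(0.5) = 1.375 > 0, so the root lies in [0.5, 1]
f(0.75) = 0.234375 > 0, so the root lies in [0.75, 1]
f(0.875) = -0.376953 < 0, so the root lies in [0.75, 0.875]

[0.75, 0.875]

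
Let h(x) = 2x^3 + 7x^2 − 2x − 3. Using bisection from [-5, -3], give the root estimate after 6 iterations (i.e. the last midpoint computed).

-3.65625

x = -4 gives h = -11, negative; keep [-4, -3]
x = -3.5 gives h = 4, positive; keep [-4, -3.5]
x = -3.75 gives h = -2.53125, negative; keep [-3.75, -3.5]
x = -3.625 gives h = 0.9648, positive; keep [-3.75, -3.625]
x = -3.6875 gives h = -0.7241, negative; keep [-3.6875, -3.625]
x = -3.65625 gives h = 0.1349, positive; keep [-3.6875, -3.65625]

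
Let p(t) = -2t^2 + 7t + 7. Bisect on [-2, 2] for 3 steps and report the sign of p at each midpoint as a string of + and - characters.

+-+

midpoint 0: p = 7 > 0 → [-2, 0]
midpoint -1: p = -2 < 0 → [-1, 0]
midpoint -0.5: p = 3 > 0 → [-1, -0.5]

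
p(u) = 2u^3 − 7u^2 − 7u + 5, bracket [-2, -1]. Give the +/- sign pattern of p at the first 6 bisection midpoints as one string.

--++--

m = -1.5, p(m) = -7 (−); new bracket [-1.5, -1]
m = -1.25, p(m) = -1.09375 (−); new bracket [-1.25, -1]
m = -1.125, p(m) = 1.167969 (+); new bracket [-1.25, -1.125]
m = -1.1875, p(m) = 0.0923 (+); new bracket [-1.25, -1.1875]
m = -1.21875, p(m) = -0.4868 (−); new bracket [-1.21875, -1.1875]
m = -1.203125, p(m) = -0.1938 (−); new bracket [-1.203125, -1.1875]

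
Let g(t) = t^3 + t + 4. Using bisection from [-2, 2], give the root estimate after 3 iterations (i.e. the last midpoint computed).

m = 0, g(m) = 4 (+); new bracket [-2, 0]
m = -1, g(m) = 2 (+); new bracket [-2, -1]
m = -1.5, g(m) = -0.875 (−); new bracket [-1.5, -1]

-1.5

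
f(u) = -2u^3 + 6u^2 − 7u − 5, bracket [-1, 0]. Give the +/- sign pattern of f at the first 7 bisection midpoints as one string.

f(-0.5) = 0.25 > 0, so the root lies in [-0.5, 0]
f(-0.25) = -2.84375 < 0, so the root lies in [-0.5, -0.25]
f(-0.375) = -1.425781 < 0, so the root lies in [-0.5, -0.375]
f(-0.4375) = -0.6216 < 0, so the root lies in [-0.5, -0.4375]
f(-0.46875) = -0.1944 < 0, so the root lies in [-0.5, -0.46875]
f(-0.484375) = 0.0256 > 0, so the root lies in [-0.484375, -0.46875]
f(-0.4765625) = -0.0849 < 0, so the root lies in [-0.484375, -0.4765625]

+----+-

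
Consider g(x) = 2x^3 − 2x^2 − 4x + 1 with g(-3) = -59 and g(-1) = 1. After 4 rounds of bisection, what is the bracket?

midpoint -2: g = -15 < 0 → [-2, -1]
midpoint -1.5: g = -4.25 < 0 → [-1.5, -1]
midpoint -1.25: g = -1.03125 < 0 → [-1.25, -1]
midpoint -1.125: g = 0.1211 > 0 → [-1.25, -1.125]

[-1.25, -1.125]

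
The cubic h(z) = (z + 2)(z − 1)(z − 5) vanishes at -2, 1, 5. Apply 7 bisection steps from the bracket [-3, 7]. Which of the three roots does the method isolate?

m = 2, h(m) = -12 (−); new bracket [2, 7]
m = 4.5, h(m) = -11.375 (−); new bracket [4.5, 7]
m = 5.75, h(m) = 27.609375 (+); new bracket [4.5, 5.75]
m = 5.125, h(m) = 3.6738 (+); new bracket [4.5, 5.125]
m = 4.8125, h(m) = -4.8699 (−); new bracket [4.8125, 5.125]
m = 4.96875, h(m) = -0.8643 (−); new bracket [4.96875, 5.125]
m = 5.046875, h(m) = 1.3368 (+); new bracket [4.96875, 5.046875]

5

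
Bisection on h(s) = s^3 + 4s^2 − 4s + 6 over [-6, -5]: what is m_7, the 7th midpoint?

-5.0390625

m = -5.5, h(m) = -17.375 (−); new bracket [-5.5, -5]
m = -5.25, h(m) = -7.453125 (−); new bracket [-5.25, -5]
m = -5.125, h(m) = -3.048828 (−); new bracket [-5.125, -5]
m = -5.0625, h(m) = -0.9807 (−); new bracket [-5.0625, -5]
m = -5.03125, h(m) = 0.0205 (+); new bracket [-5.0625, -5.03125]
m = -5.046875, h(m) = -0.4774 (−); new bracket [-5.046875, -5.03125]
m = -5.0390625, h(m) = -0.2278 (−); new bracket [-5.0390625, -5.03125]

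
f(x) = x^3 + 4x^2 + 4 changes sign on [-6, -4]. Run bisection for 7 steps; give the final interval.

m = -5, f(m) = -21 (−); new bracket [-5, -4]
m = -4.5, f(m) = -6.125 (−); new bracket [-4.5, -4]
m = -4.25, f(m) = -0.515625 (−); new bracket [-4.25, -4]
m = -4.125, f(m) = 1.873 (+); new bracket [-4.25, -4.125]
m = -4.1875, f(m) = 0.7122 (+); new bracket [-4.25, -4.1875]
m = -4.21875, f(m) = 0.1067 (+); new bracket [-4.25, -4.21875]
m = -4.234375, f(m) = -0.2023 (−); new bracket [-4.234375, -4.21875]

[-4.234375, -4.21875]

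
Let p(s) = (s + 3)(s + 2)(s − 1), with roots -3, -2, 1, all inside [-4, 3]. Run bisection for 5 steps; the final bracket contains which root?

1

midpoint -0.5: p = -5.625 < 0 → [-0.5, 3]
midpoint 1.25: p = 3.453125 > 0 → [-0.5, 1.25]
midpoint 0.375: p = -5.009766 < 0 → [0.375, 1.25]
midpoint 0.8125: p = -2.0105 < 0 → [0.8125, 1.25]
midpoint 1.03125: p = 0.3819 > 0 → [0.8125, 1.03125]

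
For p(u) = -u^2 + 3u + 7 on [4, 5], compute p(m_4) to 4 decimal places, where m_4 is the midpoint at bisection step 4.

m = 4.5, p(m) = 0.25 (+); new bracket [4.5, 5]
m = 4.75, p(m) = -1.3125 (−); new bracket [4.5, 4.75]
m = 4.625, p(m) = -0.515625 (−); new bracket [4.5, 4.625]
m = 4.5625, p(m) = -0.1289 (−); new bracket [4.5, 4.5625]

-0.1289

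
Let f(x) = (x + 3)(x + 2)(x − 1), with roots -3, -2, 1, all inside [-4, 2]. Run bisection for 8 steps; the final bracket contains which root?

f(-1) = -4 < 0, so the root lies in [-1, 2]
f(0.5) = -4.375 < 0, so the root lies in [0.5, 2]
f(1.25) = 3.453125 > 0, so the root lies in [0.5, 1.25]
f(0.875) = -1.3926 < 0, so the root lies in [0.875, 1.25]
f(1.0625) = 0.7776 > 0, so the root lies in [0.875, 1.0625]
f(0.96875) = -0.3682 < 0, so the root lies in [0.96875, 1.0625]
f(1.015625) = 0.1892 > 0, so the root lies in [0.96875, 1.015625]
f(0.9921875) = -0.0933 < 0, so the root lies in [0.9921875, 1.015625]

1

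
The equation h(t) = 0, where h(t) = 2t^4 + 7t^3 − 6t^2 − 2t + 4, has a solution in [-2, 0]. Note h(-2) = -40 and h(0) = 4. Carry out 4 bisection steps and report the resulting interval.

[-0.75, -0.625]

midpoint -1: h = -5 < 0 → [-1, 0]
midpoint -0.5: h = 2.75 > 0 → [-1, -0.5]
midpoint -0.75: h = -0.195312 < 0 → [-0.75, -0.5]
midpoint -0.625: h = 1.5024 > 0 → [-0.75, -0.625]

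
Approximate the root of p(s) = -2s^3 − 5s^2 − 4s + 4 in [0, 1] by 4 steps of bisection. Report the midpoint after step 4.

0.5625

midpoint 0.5: p = 0.5 > 0 → [0.5, 1]
midpoint 0.75: p = -2.65625 < 0 → [0.5, 0.75]
midpoint 0.625: p = -0.941406 < 0 → [0.5, 0.625]
midpoint 0.5625: p = -0.188 < 0 → [0.5, 0.5625]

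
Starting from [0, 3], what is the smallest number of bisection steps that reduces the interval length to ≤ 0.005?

Width after n steps is 3/2^n. Need 2^n ≥ 3/0.005 = 600.
2^9 = 512 < 600 ≤ 2^10 = 1024, so n = 10.

10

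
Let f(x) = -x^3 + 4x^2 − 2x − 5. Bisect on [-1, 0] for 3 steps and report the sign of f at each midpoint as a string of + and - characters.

--+

midpoint -0.5: f = -2.875 < 0 → [-1, -0.5]
midpoint -0.75: f = -0.828125 < 0 → [-1, -0.75]
midpoint -0.875: f = 0.482422 > 0 → [-0.875, -0.75]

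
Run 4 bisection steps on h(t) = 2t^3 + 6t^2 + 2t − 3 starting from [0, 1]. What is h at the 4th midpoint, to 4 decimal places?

0.3794

m = 0.5, h(m) = -0.25 (−); new bracket [0.5, 1]
m = 0.75, h(m) = 2.71875 (+); new bracket [0.5, 0.75]
m = 0.625, h(m) = 1.082031 (+); new bracket [0.5, 0.625]
m = 0.5625, h(m) = 0.3794 (+); new bracket [0.5, 0.5625]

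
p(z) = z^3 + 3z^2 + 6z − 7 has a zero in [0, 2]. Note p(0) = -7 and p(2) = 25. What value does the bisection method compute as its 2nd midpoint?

m = 1, p(m) = 3 (+); new bracket [0, 1]
m = 0.5, p(m) = -3.125 (−); new bracket [0.5, 1]

0.5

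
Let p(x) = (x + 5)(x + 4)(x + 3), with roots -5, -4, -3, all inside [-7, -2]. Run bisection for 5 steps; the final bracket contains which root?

m = -4.5, p(m) = 0.375 (+); new bracket [-7, -4.5]
m = -5.75, p(m) = -3.609375 (−); new bracket [-5.75, -4.5]
m = -5.125, p(m) = -0.298828 (−); new bracket [-5.125, -4.5]
m = -4.8125, p(m) = 0.2761 (+); new bracket [-5.125, -4.8125]
m = -4.96875, p(m) = 0.0596 (+); new bracket [-5.125, -4.96875]

-5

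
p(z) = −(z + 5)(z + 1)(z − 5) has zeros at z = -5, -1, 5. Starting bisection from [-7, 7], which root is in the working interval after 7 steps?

5

midpoint 0: p = 25 > 0 → [0, 7]
midpoint 3.5: p = 57.375 > 0 → [3.5, 7]
midpoint 5.25: p = -16.015625 < 0 → [3.5, 5.25]
midpoint 4.375: p = 31.4941 > 0 → [4.375, 5.25]
midpoint 4.8125: p = 10.6941 > 0 → [4.8125, 5.25]
midpoint 5.03125: p = -1.8907 < 0 → [4.8125, 5.03125]
midpoint 4.921875: p = 4.5903 > 0 → [4.921875, 5.03125]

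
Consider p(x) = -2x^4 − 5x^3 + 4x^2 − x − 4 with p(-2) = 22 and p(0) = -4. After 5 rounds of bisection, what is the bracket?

[-0.75, -0.6875]

midpoint -1: p = 4 > 0 → [-1, 0]
midpoint -0.5: p = -2 < 0 → [-1, -0.5]
midpoint -0.75: p = 0.476562 > 0 → [-0.75, -0.5]
midpoint -0.625: p = -0.897 < 0 → [-0.75, -0.625]
midpoint -0.6875: p = -0.2439 < 0 → [-0.75, -0.6875]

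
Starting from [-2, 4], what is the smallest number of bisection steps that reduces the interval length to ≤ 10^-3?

Width after n steps is 6/2^n. Need 2^n ≥ 6/10^-3 = 6000.
2^12 = 4096 < 6000 ≤ 2^13 = 8192, so n = 13.

13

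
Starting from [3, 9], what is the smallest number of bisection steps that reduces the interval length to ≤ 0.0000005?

24

Width after n steps is 6/2^n. Need 2^n ≥ 6/0.0000005 = 12000000.
2^23 = 8388608 < 12000000 ≤ 2^24 = 16777216, so n = 24.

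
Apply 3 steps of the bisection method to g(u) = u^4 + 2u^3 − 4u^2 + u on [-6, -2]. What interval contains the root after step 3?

[-3.5, -3]

midpoint -4: g = 60 > 0 → [-4, -2]
midpoint -3: g = -12 < 0 → [-4, -3]
midpoint -3.5: g = 11.8125 > 0 → [-3.5, -3]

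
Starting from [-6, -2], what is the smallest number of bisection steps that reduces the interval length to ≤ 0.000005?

20

Width after n steps is 4/2^n. Need 2^n ≥ 4/0.000005 = 800000.
2^19 = 524288 < 800000 ≤ 2^20 = 1048576, so n = 20.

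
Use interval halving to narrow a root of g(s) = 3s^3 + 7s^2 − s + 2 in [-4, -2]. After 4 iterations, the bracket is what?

m = -3, g(m) = -13 (−); new bracket [-3, -2]
m = -2.5, g(m) = 1.375 (+); new bracket [-3, -2.5]
m = -2.75, g(m) = -4.703125 (−); new bracket [-2.75, -2.5]
m = -2.625, g(m) = -1.4043 (−); new bracket [-2.625, -2.5]

[-2.625, -2.5]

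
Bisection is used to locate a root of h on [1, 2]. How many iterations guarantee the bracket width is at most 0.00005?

Width after n steps is 1/2^n. Need 2^n ≥ 1/0.00005 = 20000.
2^14 = 16384 < 20000 ≤ 2^15 = 32768, so n = 15.

15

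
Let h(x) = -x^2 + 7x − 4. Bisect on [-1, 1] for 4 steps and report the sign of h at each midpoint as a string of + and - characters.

--+-

m = 0, h(m) = -4 (−); new bracket [0, 1]
m = 0.5, h(m) = -0.75 (−); new bracket [0.5, 1]
m = 0.75, h(m) = 0.6875 (+); new bracket [0.5, 0.75]
m = 0.625, h(m) = -0.0156 (−); new bracket [0.625, 0.75]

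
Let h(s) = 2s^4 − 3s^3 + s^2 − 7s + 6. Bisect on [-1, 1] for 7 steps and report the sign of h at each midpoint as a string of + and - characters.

m = 0, h(m) = 6 (+); new bracket [0, 1]
m = 0.5, h(m) = 2.5 (+); new bracket [0.5, 1]
m = 0.75, h(m) = 0.679688 (+); new bracket [0.75, 1]
m = 0.875, h(m) = -0.1968 (−); new bracket [0.75, 0.875]
m = 0.8125, h(m) = 0.2351 (+); new bracket [0.8125, 0.875]
m = 0.84375, h(m) = 0.0173 (+); new bracket [0.84375, 0.875]
m = 0.859375, h(m) = -0.0903 (−); new bracket [0.84375, 0.859375]

+++-++-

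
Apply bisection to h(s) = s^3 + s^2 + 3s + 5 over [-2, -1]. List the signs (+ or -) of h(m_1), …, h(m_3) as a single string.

-++

m = -1.5, h(m) = -0.625 (−); new bracket [-1.5, -1]
m = -1.25, h(m) = 0.859375 (+); new bracket [-1.5, -1.25]
m = -1.375, h(m) = 0.166016 (+); new bracket [-1.5, -1.375]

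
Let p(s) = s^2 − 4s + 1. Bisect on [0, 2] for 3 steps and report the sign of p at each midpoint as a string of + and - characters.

s = 1 gives p = -2, negative; keep [0, 1]
s = 0.5 gives p = -0.75, negative; keep [0, 0.5]
s = 0.25 gives p = 0.0625, positive; keep [0.25, 0.5]

--+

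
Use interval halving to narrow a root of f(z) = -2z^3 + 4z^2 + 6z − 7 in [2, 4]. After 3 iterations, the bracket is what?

[2.5, 2.75]

midpoint 3: f = -7 < 0 → [2, 3]
midpoint 2.5: f = 1.75 > 0 → [2.5, 3]
midpoint 2.75: f = -1.84375 < 0 → [2.5, 2.75]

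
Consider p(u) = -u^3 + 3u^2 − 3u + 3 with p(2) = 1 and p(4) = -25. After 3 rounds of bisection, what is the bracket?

[2.25, 2.5]

p(3) = -6 < 0, so the root lies in [2, 3]
p(2.5) = -1.375 < 0, so the root lies in [2, 2.5]
p(2.25) = 0.046875 > 0, so the root lies in [2.25, 2.5]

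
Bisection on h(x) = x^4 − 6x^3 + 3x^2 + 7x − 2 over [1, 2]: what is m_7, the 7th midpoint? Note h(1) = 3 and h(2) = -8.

1.5078125

h(1.5) = 0.0625 > 0, so the root lies in [1.5, 2]
h(1.75) = -3.339844 < 0, so the root lies in [1.5, 1.75]
h(1.625) = -1.476318 < 0, so the root lies in [1.5, 1.625]
h(1.5625) = -0.666 < 0, so the root lies in [1.5, 1.5625]
h(1.53125) = -0.2915 < 0, so the root lies in [1.5, 1.53125]
h(1.515625) = -0.1119 < 0, so the root lies in [1.5, 1.515625]
h(1.5078125) = -0.0241 < 0, so the root lies in [1.5, 1.5078125]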